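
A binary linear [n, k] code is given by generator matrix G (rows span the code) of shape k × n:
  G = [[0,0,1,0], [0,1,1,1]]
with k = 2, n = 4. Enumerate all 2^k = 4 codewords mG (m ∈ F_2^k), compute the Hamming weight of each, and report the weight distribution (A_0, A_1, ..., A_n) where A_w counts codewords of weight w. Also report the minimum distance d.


Weight distribution: A_0 = 1, A_1 = 1, A_2 = 1, A_3 = 1. Minimum distance d = 1.

Enumerate all 2^2 = 4 messages m ∈ F_2^2.
For each, compute codeword c = mG in F_2^4, then tally its weight.
  m = 00 → c = 0000, weight = 0.
  m = 10 → c = 0010, weight = 1.
  m = 01 → c = 0111, weight = 3.
  m = 11 → c = 0101, weight = 2.
Tally weights:
  weight 0: 1 codewords.
  weight 1: 1 codewords.
  weight 2: 1 codewords.
  weight 3: 1 codewords.
Minimum distance d = smallest w > 0 with A_w > 0 = 1.
Sanity: Σ A_w = 4 = 2^2 = 4 ✓.


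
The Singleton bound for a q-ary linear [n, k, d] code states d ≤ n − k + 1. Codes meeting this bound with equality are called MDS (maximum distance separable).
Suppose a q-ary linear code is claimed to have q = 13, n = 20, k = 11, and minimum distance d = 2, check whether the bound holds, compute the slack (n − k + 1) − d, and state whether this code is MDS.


Singleton RHS = n − k + 1 = 10, slack = 8, bound satisfied, not MDS.

Singleton bound: d ≤ n − k + 1.
Here n = 20, k = 11, so n − k + 1 = 10.
Given d = 2, check d ≤ 10: YES.
Slack = (n − k + 1) − d = 8.
The code is NOT MDS (slack = 8 > 0).
Description: the claimed parameters are [20, 11, 2]_13; such a code would be non-MDS.


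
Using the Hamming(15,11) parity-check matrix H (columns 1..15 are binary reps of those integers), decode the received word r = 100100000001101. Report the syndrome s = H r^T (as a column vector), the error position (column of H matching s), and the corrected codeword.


s = (1, 0, 1, 1)^T, error position = 11, corrected codeword c = 100100000011101

Compute s = H r^T mod 2 one row at a time:
  s_1 = 0 + 0 + 0 + 0 + 1 + 1 + 0 + 1 = 3 ≡ 1 (mod 2).
  s_2 = 1 + 0 + 0 + 0 + 1 + 1 + 0 + 1 = 4 ≡ 0 (mod 2).
  s_3 = 0 + 0 + 0 + 0 + 0 + 0 + 0 + 1 = 1 ≡ 1 (mod 2).
  s_4 = 1 + 0 + 0 + 0 + 0 + 0 + 1 + 1 = 3 ≡ 1 (mod 2).
s = (1, 0, 1, 1)^T — this equals column 11 of H (binary 1011), so error is at position 11.
Correct: flip bit 11 of r = 100100000001101 to get c = 100100000011101.


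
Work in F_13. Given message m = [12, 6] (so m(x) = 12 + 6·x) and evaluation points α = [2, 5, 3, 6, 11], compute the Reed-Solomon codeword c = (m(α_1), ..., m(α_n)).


c = [11, 3, 4, 9, 0]

Message polynomial: m(x) = 12 + 6·x (mod 13).
For each evaluation point α_i, compute m(α_i) mod 13:
  α_1 = 2: Horner steps 6 → 11, so m(2) = 11.
  α_2 = 5: Horner steps 6 → 3, so m(5) = 3.
  α_3 = 3: Horner steps 6 → 4, so m(3) = 4.
  α_4 = 6: Horner steps 6 → 9, so m(6) = 9.
  α_5 = 11: Horner steps 6 → 0, so m(11) = 0.
Codeword c = [11, 3, 4, 9, 0] ∈ F_13^5.


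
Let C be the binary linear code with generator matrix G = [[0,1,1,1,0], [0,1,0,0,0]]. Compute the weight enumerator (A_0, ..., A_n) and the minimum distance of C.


Weight distribution: A_0 = 1, A_1 = 1, A_2 = 1, A_3 = 1. Minimum distance d = 1.

Enumerate all 2^2 = 4 messages m ∈ F_2^2.
For each, compute codeword c = mG in F_2^5, then tally its weight.
  m = 00 → c = 00000, weight = 0.
  m = 10 → c = 01110, weight = 3.
  m = 01 → c = 01000, weight = 1.
  m = 11 → c = 00110, weight = 2.
Tally weights:
  weight 0: 1 codewords.
  weight 1: 1 codewords.
  weight 2: 1 codewords.
  weight 3: 1 codewords.
Minimum distance d = smallest w > 0 with A_w > 0 = 1.
Sanity: Σ A_w = 4 = 2^2 = 4 ✓.


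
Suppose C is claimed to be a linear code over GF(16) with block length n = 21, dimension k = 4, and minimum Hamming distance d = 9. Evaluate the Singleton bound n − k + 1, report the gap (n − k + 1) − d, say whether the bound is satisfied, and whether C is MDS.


Singleton RHS = n − k + 1 = 18, slack = 9, bound satisfied, not MDS.

Singleton bound: d ≤ n − k + 1.
Here n = 21, k = 4, so n − k + 1 = 18.
Given d = 9, check d ≤ 18: YES.
Slack = (n − k + 1) − d = 9.
The code is NOT MDS (slack = 9 > 0).
Description: the claimed parameters are [21, 4, 9]_16; such a code would be non-MDS.


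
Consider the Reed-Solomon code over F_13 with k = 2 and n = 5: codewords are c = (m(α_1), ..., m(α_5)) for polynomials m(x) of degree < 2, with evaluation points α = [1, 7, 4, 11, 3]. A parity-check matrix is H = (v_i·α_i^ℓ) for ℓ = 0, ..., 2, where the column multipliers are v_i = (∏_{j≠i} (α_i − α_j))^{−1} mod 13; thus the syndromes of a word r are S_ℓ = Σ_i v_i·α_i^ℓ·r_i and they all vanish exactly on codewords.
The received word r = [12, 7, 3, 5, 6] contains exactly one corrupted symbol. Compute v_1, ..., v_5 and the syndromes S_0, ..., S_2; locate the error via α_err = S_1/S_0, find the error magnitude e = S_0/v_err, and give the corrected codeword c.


S = (9, 8, 10), error at position 4, error magnitude e = 10, c = [12, 7, 3, 8, 6].

Step 1: column multipliers v_i = (∏_{j≠i}(α_i − α_j))^{−1} mod 13.
  i = 1 (α = 1): (1−7)(1−4)(1−11)(1−3) = (−6)·(−3)·(−10)·(−2) = 360 ≡ 9, so v_1 = 9^{−1} = 3 (mod 13).
  i = 2 (α = 7): (7−1)(7−4)(7−11)(7−3) = 6·3·(−4)·4 = −288 ≡ 11, so v_2 = 11^{−1} = 6 (mod 13).
  i = 3 (α = 4): (4−1)(4−7)(4−11)(4−3) = 3·(−3)·(−7)·1 = 63 ≡ 11, so v_3 = 11^{−1} = 6 (mod 13).
  i = 4 (α = 11): (11−1)(11−7)(11−4)(11−3) = 10·4·7·8 = 2240 ≡ 4, so v_4 = 4^{−1} = 10 (mod 13).
  i = 5 (α = 3): (3−1)(3−7)(3−4)(3−11) = 2·(−4)·(−1)·(−8) = −64 ≡ 1, so v_5 = 1^{−1} = 1 (mod 13).
  v = [3, 6, 6, 10, 1].
Step 2: syndromes of r = [12, 7, 3, 5, 6] (all sums mod 13).
  S_0 = Σ v_i r_i = 3·12 + 6·7 + 6·3 + 10·5 + 1·6 = 152 ≡ 9.
  S_1 = Σ v_i α_i r_i = 3·1·12 + 6·7·7 + 6·4·3 + 10·11·5 + 1·3·6 = 970 ≡ 8.
  α_i^2 mod 13 = [1, 10, 3, 4, 9].
  S_2 = Σ v_i α_i^2 r_i = 3·1·12 + 6·10·7 + 6·3·3 + 10·4·5 + 1·9·6 = 764 ≡ 10.
  S = (9, 8, 10) ≠ 0, so r is not a codeword (an error is present).
Step 3: locate the error. For a single error e at position i, S_ℓ = v_i·e·α_i^ℓ, so α_err = S_1/S_0.
  S_0^{−1} = 9^{−1} = 3 (mod 13), so α_err = 8·3 = 24 ≡ 11 = α_4. Error position i = 4.
  Consistency check: S_2/S_1 = 10·5 = 50 ≡ 11 = α_err ✓ (single-error assumption holds).
Step 4: error magnitude e = S_0/v_4 = S_0·∏_{j≠4}(α_4 − α_j) = 9·4 = 36 ≡ 10 (mod 13).
Step 5: correct position 4: c_4 = r_4 − e = 5 − 10 ≡ 8 (mod 13). Hence c = [12, 7, 3, 8, 6].
  Check: interpolating c through the α_i gives m(x) = 2 + 10·x (degree < 2) with m(α_i) = c_i for every i, so c is indeed a codeword.


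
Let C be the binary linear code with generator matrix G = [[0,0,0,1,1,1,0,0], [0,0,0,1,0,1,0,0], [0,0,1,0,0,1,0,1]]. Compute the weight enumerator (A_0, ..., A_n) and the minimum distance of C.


Weight distribution: A_0 = 1, A_1 = 1, A_2 = 1, A_3 = 3, A_4 = 2. Minimum distance d = 1.

Enumerate all 2^3 = 8 messages m ∈ F_2^3.
For each, compute codeword c = mG in F_2^8, then tally its weight.
  m = 000 → c = 00000000, weight = 0.
  m = 100 → c = 00011100, weight = 3.
  m = 010 → c = 00010100, weight = 2.
  m = 110 → c = 00001000, weight = 1.
  m = 001 → c = 00100101, weight = 3.
  m = 101 → c = 00111001, weight = 4.
  m = 011 → c = 00110001, weight = 3.
  m = 111 → c = 00101101, weight = 4.
Tally weights:
  weight 0: 1 codewords.
  weight 1: 1 codewords.
  weight 2: 1 codewords.
  weight 3: 3 codewords.
  weight 4: 2 codewords.
Minimum distance d = smallest w > 0 with A_w > 0 = 1.
Sanity: Σ A_w = 8 = 2^3 = 8 ✓.


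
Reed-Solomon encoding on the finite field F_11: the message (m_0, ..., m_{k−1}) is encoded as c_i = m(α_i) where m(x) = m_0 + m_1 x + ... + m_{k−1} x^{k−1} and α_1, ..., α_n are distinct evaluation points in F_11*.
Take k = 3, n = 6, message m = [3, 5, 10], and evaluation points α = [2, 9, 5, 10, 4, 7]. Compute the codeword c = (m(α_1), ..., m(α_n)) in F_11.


c = [9, 0, 3, 8, 7, 0]

Message polynomial: m(x) = 3 + 5·x + 10·x^2 (mod 11).
For each evaluation point α_i, compute m(α_i) mod 11:
  α_1 = 2: Horner steps 10 → 3 → 9, so m(2) = 9.
  α_2 = 9: Horner steps 10 → 7 → 0, so m(9) = 0.
  α_3 = 5: Horner steps 10 → 0 → 3, so m(5) = 3.
  α_4 = 10: Horner steps 10 → 6 → 8, so m(10) = 8.
  α_5 = 4: Horner steps 10 → 1 → 7, so m(4) = 7.
  α_6 = 7: Horner steps 10 → 9 → 0, so m(7) = 0.
Codeword c = [9, 0, 3, 8, 7, 0] ∈ F_11^6.


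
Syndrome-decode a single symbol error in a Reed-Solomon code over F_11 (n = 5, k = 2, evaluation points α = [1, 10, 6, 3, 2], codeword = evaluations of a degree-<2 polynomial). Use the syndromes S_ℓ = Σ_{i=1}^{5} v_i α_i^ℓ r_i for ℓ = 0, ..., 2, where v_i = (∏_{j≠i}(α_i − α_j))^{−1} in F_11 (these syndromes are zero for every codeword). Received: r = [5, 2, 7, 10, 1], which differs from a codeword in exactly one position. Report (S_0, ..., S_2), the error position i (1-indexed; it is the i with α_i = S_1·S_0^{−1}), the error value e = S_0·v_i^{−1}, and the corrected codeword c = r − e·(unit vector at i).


S = (10, 8, 2), error at position 4, error magnitude e = 2, c = [5, 2, 7, 8, 1].

Step 1: column multipliers v_i = (∏_{j≠i}(α_i − α_j))^{−1} mod 11.
  i = 1 (α = 1): (1−10)(1−6)(1−3)(1−2) = (−9)·(−5)·(−2)·(−1) = 90 ≡ 2, so v_1 = 2^{−1} = 6 (mod 11).
  i = 2 (α = 10): (10−1)(10−6)(10−3)(10−2) = 9·4·7·8 = 2016 ≡ 3, so v_2 = 3^{−1} = 4 (mod 11).
  i = 3 (α = 6): (6−1)(6−10)(6−3)(6−2) = 5·(−4)·3·4 = −240 ≡ 2, so v_3 = 2^{−1} = 6 (mod 11).
  i = 4 (α = 3): (3−1)(3−10)(3−6)(3−2) = 2·(−7)·(−3)·1 = 42 ≡ 9, so v_4 = 9^{−1} = 5 (mod 11).
  i = 5 (α = 2): (2−1)(2−10)(2−6)(2−3) = 1·(−8)·(−4)·(−1) = −32 ≡ 1, so v_5 = 1^{−1} = 1 (mod 11).
  v = [6, 4, 6, 5, 1].
Step 2: syndromes of r = [5, 2, 7, 10, 1] (all sums mod 11).
  S_0 = Σ v_i r_i = 6·5 + 4·2 + 6·7 + 5·10 + 1·1 = 131 ≡ 10.
  S_1 = Σ v_i α_i r_i = 6·1·5 + 4·10·2 + 6·6·7 + 5·3·10 + 1·2·1 = 514 ≡ 8.
  α_i^2 mod 11 = [1, 1, 3, 9, 4].
  S_2 = Σ v_i α_i^2 r_i = 6·1·5 + 4·1·2 + 6·3·7 + 5·9·10 + 1·4·1 = 618 ≡ 2.
  S = (10, 8, 2) ≠ 0, so r is not a codeword (an error is present).
Step 3: locate the error. For a single error e at position i, S_ℓ = v_i·e·α_i^ℓ, so α_err = S_1/S_0.
  S_0^{−1} = 10^{−1} = 10 (mod 11), so α_err = 8·10 = 80 ≡ 3 = α_4. Error position i = 4.
  Consistency check: S_2/S_1 = 2·7 = 14 ≡ 3 = α_err ✓ (single-error assumption holds).
Step 4: error magnitude e = S_0/v_4 = S_0·∏_{j≠4}(α_4 − α_j) = 10·9 = 90 ≡ 2 (mod 11).
Step 5: correct position 4: c_4 = r_4 − e = 10 − 2 ≡ 8 (mod 11). Hence c = [5, 2, 7, 8, 1].
  Check: interpolating c through the α_i gives m(x) = 9 + 7·x (degree < 2) with m(α_i) = c_i for every i, so c is indeed a codeword.


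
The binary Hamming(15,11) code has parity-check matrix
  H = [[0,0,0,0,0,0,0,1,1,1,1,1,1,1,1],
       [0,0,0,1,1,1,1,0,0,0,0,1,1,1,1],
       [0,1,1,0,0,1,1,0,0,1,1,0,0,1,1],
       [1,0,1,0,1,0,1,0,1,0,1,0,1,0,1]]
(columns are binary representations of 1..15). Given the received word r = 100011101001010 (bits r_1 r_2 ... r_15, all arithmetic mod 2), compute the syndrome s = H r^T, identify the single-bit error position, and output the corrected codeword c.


s = (1, 1, 1, 0)^T, error position = 14, corrected codeword c = 100011101001000

Compute s = H r^T mod 2 one row at a time:
  s_1 = 0 + 1 + 0 + 0 + 1 + 0 + 1 + 0 = 3 ≡ 1 (mod 2).
  s_2 = 0 + 1 + 1 + 1 + 1 + 0 + 1 + 0 = 5 ≡ 1 (mod 2).
  s_3 = 0 + 0 + 1 + 1 + 0 + 0 + 1 + 0 = 3 ≡ 1 (mod 2).
  s_4 = 1 + 0 + 1 + 1 + 1 + 0 + 0 + 0 = 4 ≡ 0 (mod 2).
s = (1, 1, 1, 0)^T — this equals column 14 of H (binary 1110), so error is at position 14.
Correct: flip bit 14 of r = 100011101001010 to get c = 100011101001000.


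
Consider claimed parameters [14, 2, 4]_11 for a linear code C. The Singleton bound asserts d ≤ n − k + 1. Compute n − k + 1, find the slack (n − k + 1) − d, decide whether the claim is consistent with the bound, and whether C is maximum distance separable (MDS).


Singleton RHS = n − k + 1 = 13, slack = 9, bound satisfied, not MDS.

Singleton bound: d ≤ n − k + 1.
Here n = 14, k = 2, so n − k + 1 = 13.
Given d = 4, check d ≤ 13: YES.
Slack = (n − k + 1) − d = 9.
The code is NOT MDS (slack = 9 > 0).
Description: the claimed parameters are [14, 2, 4]_11; such a code would be non-MDS.


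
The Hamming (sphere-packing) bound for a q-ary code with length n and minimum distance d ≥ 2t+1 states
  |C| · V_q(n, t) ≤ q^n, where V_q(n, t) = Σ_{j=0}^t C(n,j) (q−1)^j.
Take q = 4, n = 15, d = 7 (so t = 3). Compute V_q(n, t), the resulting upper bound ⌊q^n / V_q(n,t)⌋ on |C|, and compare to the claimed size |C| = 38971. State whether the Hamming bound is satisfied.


V_q(n, t) = 13276, q^n = 1073741824, Hamming bound = 80878, |C| = 38971 ≤ bound (satisfied).

Step 1: Compute V_q(n, t) = Σ_{j=0}^3 C(n, j) (q−1)^j.
  j = 0: C(15,0)·(3)^0 = 1·1 = 1.
  j = 1: C(15,1)·(3)^1 = 15·3 = 45.
  j = 2: C(15,2)·(3)^2 = 105·9 = 945.
  j = 3: C(15,3)·(3)^3 = 455·27 = 12285.
  V_q(n, t) = 1 + 45 + 945 + 12285 = 13276.
Step 2: q^n = 4^15 = 1073741824.
Step 3: Hamming bound ⌊q^n / V_q(n,t)⌋ = ⌊1073741824/13276⌋ = 80878.
Step 4: Compare |C| = 38971 to 80878: satisfied.
The claimed |C| lies below the Hamming bound.


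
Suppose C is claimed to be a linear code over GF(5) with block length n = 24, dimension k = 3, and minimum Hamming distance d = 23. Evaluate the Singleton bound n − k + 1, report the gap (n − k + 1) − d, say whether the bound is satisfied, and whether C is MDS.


Singleton RHS = n − k + 1 = 22, slack = -1, bound violated (no such code; not MDS).

Singleton bound: d ≤ n − k + 1.
Here n = 24, k = 3, so n − k + 1 = 22.
Given d = 23, check d ≤ 22: NO.
Slack = (n − k + 1) − d = -1.
The slack is negative: d = 23 exceeds n − k + 1 = 22 by 1, so the Singleton bound is violated and no linear [24, 3, 23]_5 code can exist. In particular it is not MDS (MDS requires d = n − k + 1 exactly).
Description: the claimed parameters are [24, 3, 23]_5; such a code would be impossible (violates the Singleton bound).


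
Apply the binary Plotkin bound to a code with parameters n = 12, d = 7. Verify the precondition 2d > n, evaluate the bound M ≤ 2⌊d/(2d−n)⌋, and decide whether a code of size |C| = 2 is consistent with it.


Plotkin bound M ≤ 6; given |C| = 2 ≤ bound (satisfied).

Check applicability: 2d = 14, n = 12.
2d − n = 2 > 0, so Plotkin applies.
Compute d/(2d−n) = 7/2 ≈ 3.5000.
⌊d/(2d−n)⌋ = 3.
Plotkin bound: M ≤ 2·3 = 6.
Given |C| = 2, check: satisfied.
This |C| is below the Plotkin bound.


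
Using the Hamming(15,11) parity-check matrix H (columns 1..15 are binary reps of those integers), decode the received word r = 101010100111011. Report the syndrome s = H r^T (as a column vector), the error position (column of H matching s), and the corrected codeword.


s = (1, 1, 0, 0)^T, error position = 12, corrected codeword c = 101010100110011

Compute s = H r^T mod 2 one row at a time:
  s_1 = 0 + 0 + 1 + 1 + 1 + 0 + 1 + 1 = 5 ≡ 1 (mod 2).
  s_2 = 0 + 1 + 0 + 1 + 1 + 0 + 1 + 1 = 5 ≡ 1 (mod 2).
  s_3 = 0 + 1 + 0 + 1 + 1 + 1 + 1 + 1 = 6 ≡ 0 (mod 2).
  s_4 = 1 + 1 + 1 + 1 + 0 + 1 + 0 + 1 = 6 ≡ 0 (mod 2).
s = (1, 1, 0, 0)^T — this equals column 12 of H (binary 1100), so error is at position 12.
Correct: flip bit 12 of r = 101010100111011 to get c = 101010100110011.


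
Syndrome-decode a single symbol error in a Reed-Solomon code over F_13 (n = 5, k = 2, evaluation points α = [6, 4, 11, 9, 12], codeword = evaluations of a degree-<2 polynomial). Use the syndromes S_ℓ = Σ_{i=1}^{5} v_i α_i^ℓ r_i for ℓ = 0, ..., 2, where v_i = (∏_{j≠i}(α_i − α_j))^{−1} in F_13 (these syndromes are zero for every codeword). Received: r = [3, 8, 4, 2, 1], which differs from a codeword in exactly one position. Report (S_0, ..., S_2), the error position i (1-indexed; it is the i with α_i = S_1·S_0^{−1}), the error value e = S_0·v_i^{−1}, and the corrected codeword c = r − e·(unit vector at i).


S = (9, 8, 10), error at position 3, error magnitude e = 7, c = [3, 8, 10, 2, 1].

Step 1: column multipliers v_i = (∏_{j≠i}(α_i − α_j))^{−1} mod 13.
  i = 1 (α = 6): (6−4)(6−11)(6−9)(6−12) = 2·(−5)·(−3)·(−6) = −180 ≡ 2, so v_1 = 2^{−1} = 7 (mod 13).
  i = 2 (α = 4): (4−6)(4−11)(4−9)(4−12) = (−2)·(−7)·(−5)·(−8) = 560 ≡ 1, so v_2 = 1^{−1} = 1 (mod 13).
  i = 3 (α = 11): (11−6)(11−4)(11−9)(11−12) = 5·7·2·(−1) = −70 ≡ 8, so v_3 = 8^{−1} = 5 (mod 13).
  i = 4 (α = 9): (9−6)(9−4)(9−11)(9−12) = 3·5·(−2)·(−3) = 90 ≡ 12, so v_4 = 12^{−1} = 12 (mod 13).
  i = 5 (α = 12): (12−6)(12−4)(12−11)(12−9) = 6·8·1·3 = 144 ≡ 1, so v_5 = 1^{−1} = 1 (mod 13).
  v = [7, 1, 5, 12, 1].
Step 2: syndromes of r = [3, 8, 4, 2, 1] (all sums mod 13).
  S_0 = Σ v_i r_i = 7·3 + 1·8 + 5·4 + 12·2 + 1·1 = 74 ≡ 9.
  S_1 = Σ v_i α_i r_i = 7·6·3 + 1·4·8 + 5·11·4 + 12·9·2 + 1·12·1 = 606 ≡ 8.
  α_i^2 mod 13 = [10, 3, 4, 3, 1].
  S_2 = Σ v_i α_i^2 r_i = 7·10·3 + 1·3·8 + 5·4·4 + 12·3·2 + 1·1·1 = 387 ≡ 10.
  S = (9, 8, 10) ≠ 0, so r is not a codeword (an error is present).
Step 3: locate the error. For a single error e at position i, S_ℓ = v_i·e·α_i^ℓ, so α_err = S_1/S_0.
  S_0^{−1} = 9^{−1} = 3 (mod 13), so α_err = 8·3 = 24 ≡ 11 = α_3. Error position i = 3.
  Consistency check: S_2/S_1 = 10·5 = 50 ≡ 11 = α_err ✓ (single-error assumption holds).
Step 4: error magnitude e = S_0/v_3 = S_0·∏_{j≠3}(α_3 − α_j) = 9·8 = 72 ≡ 7 (mod 13).
Step 5: correct position 3: c_3 = r_3 − e = 4 − 7 ≡ 10 (mod 13). Hence c = [3, 8, 10, 2, 1].
  Check: interpolating c through the α_i gives m(x) = 5 + 4·x (degree < 2) with m(α_i) = c_i for every i, so c is indeed a codeword.


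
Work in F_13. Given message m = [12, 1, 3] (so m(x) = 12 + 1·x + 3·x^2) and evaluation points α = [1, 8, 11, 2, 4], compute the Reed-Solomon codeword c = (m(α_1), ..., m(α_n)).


c = [3, 4, 9, 0, 12]

Message polynomial: m(x) = 12 + 1·x + 3·x^2 (mod 13).
For each evaluation point α_i, compute m(α_i) mod 13:
  α_1 = 1: Horner steps 3 → 4 → 3, so m(1) = 3.
  α_2 = 8: Horner steps 3 → 12 → 4, so m(8) = 4.
  α_3 = 11: Horner steps 3 → 8 → 9, so m(11) = 9.
  α_4 = 2: Horner steps 3 → 7 → 0, so m(2) = 0.
  α_5 = 4: Horner steps 3 → 0 → 12, so m(4) = 12.
Codeword c = [3, 4, 9, 0, 12] ∈ F_13^5.


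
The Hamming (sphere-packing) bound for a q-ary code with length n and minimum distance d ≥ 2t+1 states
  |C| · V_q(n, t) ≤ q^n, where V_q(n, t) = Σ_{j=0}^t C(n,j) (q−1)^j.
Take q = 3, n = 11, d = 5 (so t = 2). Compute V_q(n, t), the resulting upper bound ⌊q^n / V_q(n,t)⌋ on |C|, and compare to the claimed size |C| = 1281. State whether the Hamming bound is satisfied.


V_q(n, t) = 243, q^n = 177147, Hamming bound = 729, |C| = 1281 > bound (violated).

Step 1: Compute V_q(n, t) = Σ_{j=0}^2 C(n, j) (q−1)^j.
  j = 0: C(11,0)·(2)^0 = 1·1 = 1.
  j = 1: C(11,1)·(2)^1 = 11·2 = 22.
  j = 2: C(11,2)·(2)^2 = 55·4 = 220.
  V_q(n, t) = 1 + 22 + 220 = 243.
Step 2: q^n = 3^11 = 177147.
Step 3: Hamming bound ⌊q^n / V_q(n,t)⌋ = ⌊177147/243⌋ = 729.
Step 4: Compare |C| = 1281 to 729: violated.
The claimed |C| lies above the Hamming bound, so no 3-ary code of length 11 with d ≥ 5 can have 1281 codewords.


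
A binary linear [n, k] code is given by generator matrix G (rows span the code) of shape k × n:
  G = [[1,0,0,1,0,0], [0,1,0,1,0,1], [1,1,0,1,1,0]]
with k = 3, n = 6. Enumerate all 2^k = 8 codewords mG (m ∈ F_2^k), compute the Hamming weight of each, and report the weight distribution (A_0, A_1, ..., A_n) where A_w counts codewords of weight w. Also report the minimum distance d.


Weight distribution: A_0 = 1, A_2 = 2, A_3 = 4, A_4 = 1. Minimum distance d = 2.

Enumerate all 2^3 = 8 messages m ∈ F_2^3.
For each, compute codeword c = mG in F_2^6, then tally its weight.
  m = 000 → c = 000000, weight = 0.
  m = 100 → c = 100100, weight = 2.
  m = 010 → c = 010101, weight = 3.
  m = 110 → c = 110001, weight = 3.
  m = 001 → c = 110110, weight = 4.
  m = 101 → c = 010010, weight = 2.
  m = 011 → c = 100011, weight = 3.
  m = 111 → c = 000111, weight = 3.
Tally weights:
  weight 0: 1 codewords.
  weight 2: 2 codewords.
  weight 3: 4 codewords.
  weight 4: 1 codewords.
Minimum distance d = smallest w > 0 with A_w > 0 = 2.
Sanity: Σ A_w = 8 = 2^3 = 8 ✓.


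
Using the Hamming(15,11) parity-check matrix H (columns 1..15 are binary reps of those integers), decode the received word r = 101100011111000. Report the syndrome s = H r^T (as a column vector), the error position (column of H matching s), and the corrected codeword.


s = (1, 0, 1, 0)^T, error position = 10, corrected codeword c = 101100011011000

Compute s = H r^T mod 2 one row at a time:
  s_1 = 1 + 1 + 1 + 1 + 1 + 0 + 0 + 0 = 5 ≡ 1 (mod 2).
  s_2 = 1 + 0 + 0 + 0 + 1 + 0 + 0 + 0 = 2 ≡ 0 (mod 2).
  s_3 = 0 + 1 + 0 + 0 + 1 + 1 + 0 + 0 = 3 ≡ 1 (mod 2).
  s_4 = 1 + 1 + 0 + 0 + 1 + 1 + 0 + 0 = 4 ≡ 0 (mod 2).
s = (1, 0, 1, 0)^T — this equals column 10 of H (binary 1010), so error is at position 10.
Correct: flip bit 10 of r = 101100011111000 to get c = 101100011011000.


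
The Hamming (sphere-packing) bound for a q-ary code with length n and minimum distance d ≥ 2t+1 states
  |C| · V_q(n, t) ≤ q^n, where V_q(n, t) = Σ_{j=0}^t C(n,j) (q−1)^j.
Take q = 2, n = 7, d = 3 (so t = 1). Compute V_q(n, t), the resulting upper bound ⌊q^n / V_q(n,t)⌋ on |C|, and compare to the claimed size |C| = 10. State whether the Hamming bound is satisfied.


V_q(n, t) = 8, q^n = 128, Hamming bound = 16, |C| = 10 ≤ bound (satisfied).

Step 1: Compute V_q(n, t) = Σ_{j=0}^1 C(n, j) (q−1)^j.
  j = 0: C(7,0)·(1)^0 = 1·1 = 1.
  j = 1: C(7,1)·(1)^1 = 7·1 = 7.
  V_q(n, t) = 1 + 7 = 8.
Step 2: q^n = 2^7 = 128.
Step 3: Hamming bound ⌊q^n / V_q(n,t)⌋ = ⌊128/8⌋ = 16.
Step 4: Compare |C| = 10 to 16: satisfied.
The claimed |C| lies below the Hamming bound.


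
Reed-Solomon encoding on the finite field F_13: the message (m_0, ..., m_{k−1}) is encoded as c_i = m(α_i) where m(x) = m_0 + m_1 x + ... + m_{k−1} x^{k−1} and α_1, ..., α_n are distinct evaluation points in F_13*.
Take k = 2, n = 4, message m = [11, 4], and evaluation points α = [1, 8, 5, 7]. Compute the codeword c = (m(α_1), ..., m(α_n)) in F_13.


c = [2, 4, 5, 0]

Message polynomial: m(x) = 11 + 4·x (mod 13).
For each evaluation point α_i, compute m(α_i) mod 13:
  α_1 = 1: Horner steps 4 → 2, so m(1) = 2.
  α_2 = 8: Horner steps 4 → 4, so m(8) = 4.
  α_3 = 5: Horner steps 4 → 5, so m(5) = 5.
  α_4 = 7: Horner steps 4 → 0, so m(7) = 0.
Codeword c = [2, 4, 5, 0] ∈ F_13^4.


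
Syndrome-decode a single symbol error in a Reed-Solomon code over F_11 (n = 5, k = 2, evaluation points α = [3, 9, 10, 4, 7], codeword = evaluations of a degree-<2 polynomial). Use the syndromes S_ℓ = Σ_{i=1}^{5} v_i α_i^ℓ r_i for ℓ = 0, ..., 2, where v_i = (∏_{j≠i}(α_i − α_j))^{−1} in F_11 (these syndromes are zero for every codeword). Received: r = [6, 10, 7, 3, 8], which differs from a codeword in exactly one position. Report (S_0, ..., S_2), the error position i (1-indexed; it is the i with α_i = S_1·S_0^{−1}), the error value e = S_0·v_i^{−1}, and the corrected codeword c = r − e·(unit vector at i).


S = (6, 9, 8), error at position 5, error magnitude e = 3, c = [6, 10, 7, 3, 5].

Step 1: column multipliers v_i = (∏_{j≠i}(α_i − α_j))^{−1} mod 11.
  i = 1 (α = 3): (3−9)(3−10)(3−4)(3−7) = (−6)·(−7)·(−1)·(−4) = 168 ≡ 3, so v_1 = 3^{−1} = 4 (mod 11).
  i = 2 (α = 9): (9−3)(9−10)(9−4)(9−7) = 6·(−1)·5·2 = −60 ≡ 6, so v_2 = 6^{−1} = 2 (mod 11).
  i = 3 (α = 10): (10−3)(10−9)(10−4)(10−7) = 7·1·6·3 = 126 ≡ 5, so v_3 = 5^{−1} = 9 (mod 11).
  i = 4 (α = 4): (4−3)(4−9)(4−10)(4−7) = 1·(−5)·(−6)·(−3) = −90 ≡ 9, so v_4 = 9^{−1} = 5 (mod 11).
  i = 5 (α = 7): (7−3)(7−9)(7−10)(7−4) = 4·(−2)·(−3)·3 = 72 ≡ 6, so v_5 = 6^{−1} = 2 (mod 11).
  v = [4, 2, 9, 5, 2].
Step 2: syndromes of r = [6, 10, 7, 3, 8] (all sums mod 11).
  S_0 = Σ v_i r_i = 4·6 + 2·10 + 9·7 + 5·3 + 2·8 = 138 ≡ 6.
  S_1 = Σ v_i α_i r_i = 4·3·6 + 2·9·10 + 9·10·7 + 5·4·3 + 2·7·8 = 1054 ≡ 9.
  α_i^2 mod 11 = [9, 4, 1, 5, 5].
  S_2 = Σ v_i α_i^2 r_i = 4·9·6 + 2·4·10 + 9·1·7 + 5·5·3 + 2·5·8 = 514 ≡ 8.
  S = (6, 9, 8) ≠ 0, so r is not a codeword (an error is present).
Step 3: locate the error. For a single error e at position i, S_ℓ = v_i·e·α_i^ℓ, so α_err = S_1/S_0.
  S_0^{−1} = 6^{−1} = 2 (mod 11), so α_err = 9·2 = 18 ≡ 7 = α_5. Error position i = 5.
  Consistency check: S_2/S_1 = 8·5 = 40 ≡ 7 = α_err ✓ (single-error assumption holds).
Step 4: error magnitude e = S_0/v_5 = S_0·∏_{j≠5}(α_5 − α_j) = 6·6 = 36 ≡ 3 (mod 11).
Step 5: correct position 5: c_5 = r_5 − e = 8 − 3 ≡ 5 (mod 11). Hence c = [6, 10, 7, 3, 5].
  Check: interpolating c through the α_i gives m(x) = 4 + 8·x (degree < 2) with m(α_i) = c_i for every i, so c is indeed a codeword.


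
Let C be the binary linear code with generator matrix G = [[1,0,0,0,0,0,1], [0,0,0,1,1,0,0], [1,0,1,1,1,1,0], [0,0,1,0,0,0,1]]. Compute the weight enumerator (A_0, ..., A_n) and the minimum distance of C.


Weight distribution: A_0 = 1, A_1 = 1, A_2 = 4, A_3 = 4, A_4 = 3, A_5 = 3. Minimum distance d = 1.

Enumerate all 2^4 = 16 messages m ∈ F_2^4.
For each, compute codeword c = mG in F_2^7, then tally its weight.
  m = 0000 → c = 0000000, weight = 0.
  m = 1000 → c = 1000001, weight = 2.
  m = 0100 → c = 0001100, weight = 2.
  m = 1100 → c = 1001101, weight = 4.
  m = 0010 → c = 1011110, weight = 5.
  m = 1010 → c = 0011111, weight = 5.
  m = 0110 → c = 1010010, weight = 3.
  m = 1110 → c = 0010011, weight = 3.
  m = 0001 → c = 0010001, weight = 2.
  m = 1001 → c = 1010000, weight = 2.
  m = 0101 → c = 0011101, weight = 4.
  m = 1101 → c = 1011100, weight = 4.
  m = 0011 → c = 1001111, weight = 5.
  m = 1011 → c = 0001110, weight = 3.
  m = 0111 → c = 1000011, weight = 3.
  m = 1111 → c = 0000010, weight = 1.
Tally weights:
  weight 0: 1 codewords.
  weight 1: 1 codewords.
  weight 2: 4 codewords.
  weight 3: 4 codewords.
  weight 4: 3 codewords.
  weight 5: 3 codewords.
Minimum distance d = smallest w > 0 with A_w > 0 = 1.
Sanity: Σ A_w = 16 = 2^4 = 16 ✓.


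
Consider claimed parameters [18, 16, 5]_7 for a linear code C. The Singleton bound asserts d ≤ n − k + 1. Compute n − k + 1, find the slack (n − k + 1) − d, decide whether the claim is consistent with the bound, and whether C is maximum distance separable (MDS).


Singleton RHS = n − k + 1 = 3, slack = -2, bound violated (no such code; not MDS).

Singleton bound: d ≤ n − k + 1.
Here n = 18, k = 16, so n − k + 1 = 3.
Given d = 5, check d ≤ 3: NO.
Slack = (n − k + 1) − d = -2.
The slack is negative: d = 5 exceeds n − k + 1 = 3 by 2, so the Singleton bound is violated and no linear [18, 16, 5]_7 code can exist. In particular it is not MDS (MDS requires d = n − k + 1 exactly).
Description: the claimed parameters are [18, 16, 5]_7; such a code would be impossible (violates the Singleton bound).


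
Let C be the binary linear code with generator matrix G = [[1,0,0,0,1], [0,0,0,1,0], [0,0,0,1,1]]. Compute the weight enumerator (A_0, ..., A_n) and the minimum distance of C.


Weight distribution: A_0 = 1, A_1 = 3, A_2 = 3, A_3 = 1. Minimum distance d = 1.

Enumerate all 2^3 = 8 messages m ∈ F_2^3.
For each, compute codeword c = mG in F_2^5, then tally its weight.
  m = 000 → c = 00000, weight = 0.
  m = 100 → c = 10001, weight = 2.
  m = 010 → c = 00010, weight = 1.
  m = 110 → c = 10011, weight = 3.
  m = 001 → c = 00011, weight = 2.
  m = 101 → c = 10010, weight = 2.
  m = 011 → c = 00001, weight = 1.
  m = 111 → c = 10000, weight = 1.
Tally weights:
  weight 0: 1 codewords.
  weight 1: 3 codewords.
  weight 2: 3 codewords.
  weight 3: 1 codewords.
Minimum distance d = smallest w > 0 with A_w > 0 = 1.
Sanity: Σ A_w = 8 = 2^3 = 8 ✓.


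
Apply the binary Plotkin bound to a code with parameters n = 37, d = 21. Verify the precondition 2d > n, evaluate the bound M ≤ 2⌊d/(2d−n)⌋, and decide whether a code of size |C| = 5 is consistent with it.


Plotkin bound M ≤ 8; given |C| = 5 ≤ bound (satisfied).

Check applicability: 2d = 42, n = 37.
2d − n = 5 > 0, so Plotkin applies.
Compute d/(2d−n) = 21/5 ≈ 4.2000.
⌊d/(2d−n)⌋ = 4.
Plotkin bound: M ≤ 2·4 = 8.
Given |C| = 5, check: satisfied.
This |C| is below the Plotkin bound.


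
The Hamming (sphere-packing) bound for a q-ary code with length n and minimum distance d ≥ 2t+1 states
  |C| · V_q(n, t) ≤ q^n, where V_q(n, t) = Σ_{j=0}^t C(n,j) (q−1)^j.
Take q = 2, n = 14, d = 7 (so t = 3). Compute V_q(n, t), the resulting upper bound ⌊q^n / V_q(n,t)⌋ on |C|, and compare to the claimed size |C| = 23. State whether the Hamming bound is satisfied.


V_q(n, t) = 470, q^n = 16384, Hamming bound = 34, |C| = 23 ≤ bound (satisfied).

Step 1: Compute V_q(n, t) = Σ_{j=0}^3 C(n, j) (q−1)^j.
  j = 0: C(14,0)·(1)^0 = 1·1 = 1.
  j = 1: C(14,1)·(1)^1 = 14·1 = 14.
  j = 2: C(14,2)·(1)^2 = 91·1 = 91.
  j = 3: C(14,3)·(1)^3 = 364·1 = 364.
  V_q(n, t) = 1 + 14 + 91 + 364 = 470.
Step 2: q^n = 2^14 = 16384.
Step 3: Hamming bound ⌊q^n / V_q(n,t)⌋ = ⌊16384/470⌋ = 34.
Step 4: Compare |C| = 23 to 34: satisfied.
The claimed |C| lies below the Hamming bound.


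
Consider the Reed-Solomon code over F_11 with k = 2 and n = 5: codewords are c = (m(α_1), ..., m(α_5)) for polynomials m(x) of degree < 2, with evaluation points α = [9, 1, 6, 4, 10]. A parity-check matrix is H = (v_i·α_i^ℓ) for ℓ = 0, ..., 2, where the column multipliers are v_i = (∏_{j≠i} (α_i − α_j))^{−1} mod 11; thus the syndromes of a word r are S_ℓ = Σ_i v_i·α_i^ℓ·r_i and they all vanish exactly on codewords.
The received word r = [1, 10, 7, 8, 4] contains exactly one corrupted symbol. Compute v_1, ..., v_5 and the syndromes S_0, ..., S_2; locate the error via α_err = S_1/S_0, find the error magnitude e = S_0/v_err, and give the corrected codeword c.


S = (7, 9, 10), error at position 3, error magnitude e = 4, c = [1, 10, 3, 8, 4].

Step 1: column multipliers v_i = (∏_{j≠i}(α_i − α_j))^{−1} mod 11.
  i = 1 (α = 9): (9−1)(9−6)(9−4)(9−10) = 8·3·5·(−1) = −120 ≡ 1, so v_1 = 1^{−1} = 1 (mod 11).
  i = 2 (α = 1): (1−9)(1−6)(1−4)(1−10) = (−8)·(−5)·(−3)·(−9) = 1080 ≡ 2, so v_2 = 2^{−1} = 6 (mod 11).
  i = 3 (α = 6): (6−9)(6−1)(6−4)(6−10) = (−3)·5·2·(−4) = 120 ≡ 10, so v_3 = 10^{−1} = 10 (mod 11).
  i = 4 (α = 4): (4−9)(4−1)(4−6)(4−10) = (−5)·3·(−2)·(−6) = −180 ≡ 7, so v_4 = 7^{−1} = 8 (mod 11).
  i = 5 (α = 10): (10−9)(10−1)(10−6)(10−4) = 1·9·4·6 = 216 ≡ 7, so v_5 = 7^{−1} = 8 (mod 11).
  v = [1, 6, 10, 8, 8].
Step 2: syndromes of r = [1, 10, 7, 8, 4] (all sums mod 11).
  S_0 = Σ v_i r_i = 1·1 + 6·10 + 10·7 + 8·8 + 8·4 = 227 ≡ 7.
  S_1 = Σ v_i α_i r_i = 1·9·1 + 6·1·10 + 10·6·7 + 8·4·8 + 8·10·4 = 1065 ≡ 9.
  α_i^2 mod 11 = [4, 1, 3, 5, 1].
  S_2 = Σ v_i α_i^2 r_i = 1·4·1 + 6·1·10 + 10·3·7 + 8·5·8 + 8·1·4 = 626 ≡ 10.
  S = (7, 9, 10) ≠ 0, so r is not a codeword (an error is present).
Step 3: locate the error. For a single error e at position i, S_ℓ = v_i·e·α_i^ℓ, so α_err = S_1/S_0.
  S_0^{−1} = 7^{−1} = 8 (mod 11), so α_err = 9·8 = 72 ≡ 6 = α_3. Error position i = 3.
  Consistency check: S_2/S_1 = 10·5 = 50 ≡ 6 = α_err ✓ (single-error assumption holds).
Step 4: error magnitude e = S_0/v_3 = S_0·∏_{j≠3}(α_3 − α_j) = 7·10 = 70 ≡ 4 (mod 11).
Step 5: correct position 3: c_3 = r_3 − e = 7 − 4 ≡ 3 (mod 11). Hence c = [1, 10, 3, 8, 4].
  Check: interpolating c through the α_i gives m(x) = 7 + 3·x (degree < 2) with m(α_i) = c_i for every i, so c is indeed a codeword.


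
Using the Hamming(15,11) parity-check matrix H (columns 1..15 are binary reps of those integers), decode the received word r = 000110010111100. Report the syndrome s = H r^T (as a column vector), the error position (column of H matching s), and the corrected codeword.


s = (1, 0, 0, 1)^T, error position = 9, corrected codeword c = 000110011111100

Compute s = H r^T mod 2 one row at a time:
  s_1 = 1 + 0 + 1 + 1 + 1 + 1 + 0 + 0 = 5 ≡ 1 (mod 2).
  s_2 = 1 + 1 + 0 + 0 + 1 + 1 + 0 + 0 = 4 ≡ 0 (mod 2).
  s_3 = 0 + 0 + 0 + 0 + 1 + 1 + 0 + 0 = 2 ≡ 0 (mod 2).
  s_4 = 0 + 0 + 1 + 0 + 0 + 1 + 1 + 0 = 3 ≡ 1 (mod 2).
s = (1, 0, 0, 1)^T — this equals column 9 of H (binary 1001), so error is at position 9.
Correct: flip bit 9 of r = 000110010111100 to get c = 000110011111100.


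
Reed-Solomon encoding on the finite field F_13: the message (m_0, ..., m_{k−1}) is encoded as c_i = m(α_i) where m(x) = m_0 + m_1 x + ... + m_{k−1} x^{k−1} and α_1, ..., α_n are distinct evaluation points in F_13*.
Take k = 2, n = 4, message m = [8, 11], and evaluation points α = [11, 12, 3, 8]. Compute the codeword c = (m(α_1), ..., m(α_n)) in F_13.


c = [12, 10, 2, 5]

Message polynomial: m(x) = 8 + 11·x (mod 13).
For each evaluation point α_i, compute m(α_i) mod 13:
  α_1 = 11: Horner steps 11 → 12, so m(11) = 12.
  α_2 = 12: Horner steps 11 → 10, so m(12) = 10.
  α_3 = 3: Horner steps 11 → 2, so m(3) = 2.
  α_4 = 8: Horner steps 11 → 5, so m(8) = 5.
Codeword c = [12, 10, 2, 5] ∈ F_13^4.


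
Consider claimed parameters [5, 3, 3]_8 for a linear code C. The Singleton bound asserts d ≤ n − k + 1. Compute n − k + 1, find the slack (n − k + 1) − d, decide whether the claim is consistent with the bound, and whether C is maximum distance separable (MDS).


Singleton RHS = n − k + 1 = 3, slack = 0, bound satisfied, MDS.

Singleton bound: d ≤ n − k + 1.
Here n = 5, k = 3, so n − k + 1 = 3.
Given d = 3, check d ≤ 3: YES.
Slack = (n − k + 1) − d = 0.
The code is MDS (slack = 0).
Description: the claimed parameters are [5, 3, 3]_8; such a code would be MDS (meets Singleton bound).


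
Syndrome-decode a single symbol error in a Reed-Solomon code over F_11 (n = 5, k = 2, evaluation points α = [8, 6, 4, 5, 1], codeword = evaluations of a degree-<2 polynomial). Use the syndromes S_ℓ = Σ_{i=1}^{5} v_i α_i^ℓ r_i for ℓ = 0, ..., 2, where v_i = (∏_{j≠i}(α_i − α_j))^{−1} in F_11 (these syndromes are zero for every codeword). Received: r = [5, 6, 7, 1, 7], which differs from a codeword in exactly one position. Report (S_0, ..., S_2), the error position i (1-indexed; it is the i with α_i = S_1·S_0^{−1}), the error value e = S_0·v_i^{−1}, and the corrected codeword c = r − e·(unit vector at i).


S = (2, 2, 2), error at position 5, error magnitude e = 4, c = [5, 6, 7, 1, 3].

Step 1: column multipliers v_i = (∏_{j≠i}(α_i − α_j))^{−1} mod 11.
  i = 1 (α = 8): (8−6)(8−4)(8−5)(8−1) = 2·4·3·7 = 168 ≡ 3, so v_1 = 3^{−1} = 4 (mod 11).
  i = 2 (α = 6): (6−8)(6−4)(6−5)(6−1) = (−2)·2·1·5 = −20 ≡ 2, so v_2 = 2^{−1} = 6 (mod 11).
  i = 3 (α = 4): (4−8)(4−6)(4−5)(4−1) = (−4)·(−2)·(−1)·3 = −24 ≡ 9, so v_3 = 9^{−1} = 5 (mod 11).
  i = 4 (α = 5): (5−8)(5−6)(5−4)(5−1) = (−3)·(−1)·1·4 = 12 ≡ 1, so v_4 = 1^{−1} = 1 (mod 11).
  i = 5 (α = 1): (1−8)(1−6)(1−4)(1−5) = (−7)·(−5)·(−3)·(−4) = 420 ≡ 2, so v_5 = 2^{−1} = 6 (mod 11).
  v = [4, 6, 5, 1, 6].
Step 2: syndromes of r = [5, 6, 7, 1, 7] (all sums mod 11).
  S_0 = Σ v_i r_i = 4·5 + 6·6 + 5·7 + 1·1 + 6·7 = 134 ≡ 2.
  S_1 = Σ v_i α_i r_i = 4·8·5 + 6·6·6 + 5·4·7 + 1·5·1 + 6·1·7 = 563 ≡ 2.
  α_i^2 mod 11 = [9, 3, 5, 3, 1].
  S_2 = Σ v_i α_i^2 r_i = 4·9·5 + 6·3·6 + 5·5·7 + 1·3·1 + 6·1·7 = 508 ≡ 2.
  S = (2, 2, 2) ≠ 0, so r is not a codeword (an error is present).
Step 3: locate the error. For a single error e at position i, S_ℓ = v_i·e·α_i^ℓ, so α_err = S_1/S_0.
  S_0^{−1} = 2^{−1} = 6 (mod 11), so α_err = 2·6 = 12 ≡ 1 = α_5. Error position i = 5.
  Consistency check: S_2/S_1 = 2·6 = 12 ≡ 1 = α_err ✓ (single-error assumption holds).
Step 4: error magnitude e = S_0/v_5 = S_0·∏_{j≠5}(α_5 − α_j) = 2·2 = 4 ≡ 4 (mod 11).
Step 5: correct position 5: c_5 = r_5 − e = 7 − 4 ≡ 3 (mod 11). Hence c = [5, 6, 7, 1, 3].
  Check: interpolating c through the α_i gives m(x) = 9 + 5·x (degree < 2) with m(α_i) = c_i for every i, so c is indeed a codeword.


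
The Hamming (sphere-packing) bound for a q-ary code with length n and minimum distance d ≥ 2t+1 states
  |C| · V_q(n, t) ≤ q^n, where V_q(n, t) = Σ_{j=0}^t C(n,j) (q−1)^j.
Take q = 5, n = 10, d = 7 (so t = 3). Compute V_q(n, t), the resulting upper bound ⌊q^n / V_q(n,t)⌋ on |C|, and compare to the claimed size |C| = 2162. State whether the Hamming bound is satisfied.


V_q(n, t) = 8441, q^n = 9765625, Hamming bound = 1156, |C| = 2162 > bound (violated).

Step 1: Compute V_q(n, t) = Σ_{j=0}^3 C(n, j) (q−1)^j.
  j = 0: C(10,0)·(4)^0 = 1·1 = 1.
  j = 1: C(10,1)·(4)^1 = 10·4 = 40.
  j = 2: C(10,2)·(4)^2 = 45·16 = 720.
  j = 3: C(10,3)·(4)^3 = 120·64 = 7680.
  V_q(n, t) = 1 + 40 + 720 + 7680 = 8441.
Step 2: q^n = 5^10 = 9765625.
Step 3: Hamming bound ⌊q^n / V_q(n,t)⌋ = ⌊9765625/8441⌋ = 1156.
Step 4: Compare |C| = 2162 to 1156: violated.
The claimed |C| lies above the Hamming bound, so no 5-ary code of length 10 with d ≥ 7 can have 2162 codewords.


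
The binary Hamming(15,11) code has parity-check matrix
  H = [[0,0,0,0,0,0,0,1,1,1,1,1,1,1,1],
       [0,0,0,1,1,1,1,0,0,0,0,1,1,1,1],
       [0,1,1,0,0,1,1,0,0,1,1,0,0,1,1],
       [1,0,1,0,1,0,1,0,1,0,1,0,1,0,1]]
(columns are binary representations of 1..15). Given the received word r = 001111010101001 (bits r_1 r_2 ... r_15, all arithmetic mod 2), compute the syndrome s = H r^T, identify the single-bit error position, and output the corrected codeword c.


s = (0, 1, 0, 1)^T, error position = 5, corrected codeword c = 001101010101001

Compute s = H r^T mod 2 one row at a time:
  s_1 = 1 + 0 + 1 + 0 + 1 + 0 + 0 + 1 = 4 ≡ 0 (mod 2).
  s_2 = 1 + 1 + 1 + 0 + 1 + 0 + 0 + 1 = 5 ≡ 1 (mod 2).
  s_3 = 0 + 1 + 1 + 0 + 1 + 0 + 0 + 1 = 4 ≡ 0 (mod 2).
  s_4 = 0 + 1 + 1 + 0 + 0 + 0 + 0 + 1 = 3 ≡ 1 (mod 2).
s = (0, 1, 0, 1)^T — this equals column 5 of H (binary 0101), so error is at position 5.
Correct: flip bit 5 of r = 001111010101001 to get c = 001101010101001.


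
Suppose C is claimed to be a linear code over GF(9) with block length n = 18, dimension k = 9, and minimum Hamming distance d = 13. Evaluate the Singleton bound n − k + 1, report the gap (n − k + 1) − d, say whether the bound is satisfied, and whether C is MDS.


Singleton RHS = n − k + 1 = 10, slack = -3, bound violated (no such code; not MDS).

Singleton bound: d ≤ n − k + 1.
Here n = 18, k = 9, so n − k + 1 = 10.
Given d = 13, check d ≤ 10: NO.
Slack = (n − k + 1) − d = -3.
The slack is negative: d = 13 exceeds n − k + 1 = 10 by 3, so the Singleton bound is violated and no linear [18, 9, 13]_9 code can exist. In particular it is not MDS (MDS requires d = n − k + 1 exactly).
Description: the claimed parameters are [18, 9, 13]_9; such a code would be impossible (violates the Singleton bound).


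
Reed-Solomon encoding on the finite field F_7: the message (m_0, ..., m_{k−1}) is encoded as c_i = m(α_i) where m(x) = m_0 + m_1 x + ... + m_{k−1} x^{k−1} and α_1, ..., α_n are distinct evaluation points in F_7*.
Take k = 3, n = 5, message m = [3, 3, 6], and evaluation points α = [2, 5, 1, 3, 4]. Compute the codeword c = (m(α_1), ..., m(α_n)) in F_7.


c = [5, 0, 5, 3, 6]

Message polynomial: m(x) = 3 + 3·x + 6·x^2 (mod 7).
For each evaluation point α_i, compute m(α_i) mod 7:
  α_1 = 2: Horner steps 6 → 1 → 5, so m(2) = 5.
  α_2 = 5: Horner steps 6 → 5 → 0, so m(5) = 0.
  α_3 = 1: Horner steps 6 → 2 → 5, so m(1) = 5.
  α_4 = 3: Horner steps 6 → 0 → 3, so m(3) = 3.
  α_5 = 4: Horner steps 6 → 6 → 6, so m(4) = 6.
Codeword c = [5, 0, 5, 3, 6] ∈ F_7^5.
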